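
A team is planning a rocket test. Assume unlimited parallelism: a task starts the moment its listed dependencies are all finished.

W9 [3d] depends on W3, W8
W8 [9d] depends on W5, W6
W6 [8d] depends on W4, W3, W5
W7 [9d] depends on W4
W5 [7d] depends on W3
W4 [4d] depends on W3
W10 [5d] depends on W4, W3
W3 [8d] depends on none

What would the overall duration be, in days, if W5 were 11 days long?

Baseline: W3→W5→W6→W8→W9 = 8+7+8+9+3 = 35 → 35 days.
Since W5 is critical, the +4 change carries straight to that chain (now 39 days).
No other chain overtakes it, so the finish is 39 days.

39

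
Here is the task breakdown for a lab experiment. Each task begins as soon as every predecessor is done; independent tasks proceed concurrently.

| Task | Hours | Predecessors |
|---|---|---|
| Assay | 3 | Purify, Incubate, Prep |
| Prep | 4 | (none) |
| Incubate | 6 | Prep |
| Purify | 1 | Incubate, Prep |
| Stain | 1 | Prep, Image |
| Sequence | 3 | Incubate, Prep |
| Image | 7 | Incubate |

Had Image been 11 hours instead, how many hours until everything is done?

22

Critical path before the change: Prep→Incubate→Image→Stain = 4+6+7+1 = 18 giving 18 hours.
Image lies on that path, so at 11 hours the path becomes 22 hours.
That remains the longest chain; total 22 hours.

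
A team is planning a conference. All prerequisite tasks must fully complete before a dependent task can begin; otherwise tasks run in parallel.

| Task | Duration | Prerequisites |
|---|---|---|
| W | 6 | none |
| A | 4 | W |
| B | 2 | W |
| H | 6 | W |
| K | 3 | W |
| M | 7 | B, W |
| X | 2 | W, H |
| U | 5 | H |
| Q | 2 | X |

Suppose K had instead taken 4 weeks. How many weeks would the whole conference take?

17

The binding path is W→H→U = 6+6+5 = 17; finish at 17 weeks.
K is off the critical path — its longest chain is 9 weeks, giving 8 of slack.
That remains the longest chain; total 17 weeks.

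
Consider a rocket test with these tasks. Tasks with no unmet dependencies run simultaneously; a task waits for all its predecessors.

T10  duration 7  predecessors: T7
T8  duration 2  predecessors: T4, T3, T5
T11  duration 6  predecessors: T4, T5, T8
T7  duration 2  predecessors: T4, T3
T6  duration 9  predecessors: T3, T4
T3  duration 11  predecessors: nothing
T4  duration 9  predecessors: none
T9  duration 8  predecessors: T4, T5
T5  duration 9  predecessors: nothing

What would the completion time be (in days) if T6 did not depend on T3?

Original critical path: T3→T6 = 11+9 = 20 ⇒ 20 days.
Without T3→T6, T6's earliest start moves from 11 to 9.
The longest chain is now T3→T7→T10 = 11+2+7 = 20, so the job takes 20 days.

20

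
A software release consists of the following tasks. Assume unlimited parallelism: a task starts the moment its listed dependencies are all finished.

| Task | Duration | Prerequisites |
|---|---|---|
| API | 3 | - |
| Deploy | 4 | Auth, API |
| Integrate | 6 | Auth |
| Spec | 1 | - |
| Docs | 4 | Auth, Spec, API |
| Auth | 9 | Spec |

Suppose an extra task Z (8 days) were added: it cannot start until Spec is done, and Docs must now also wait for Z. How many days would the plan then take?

16

Originally the plan takes 16 days.
With Z inserted, Docs now waits for max(Auth, Spec, API, Z).
New critical path: Spec→Auth→Integrate = 1+9+6 = 16 ⇒ 16 days.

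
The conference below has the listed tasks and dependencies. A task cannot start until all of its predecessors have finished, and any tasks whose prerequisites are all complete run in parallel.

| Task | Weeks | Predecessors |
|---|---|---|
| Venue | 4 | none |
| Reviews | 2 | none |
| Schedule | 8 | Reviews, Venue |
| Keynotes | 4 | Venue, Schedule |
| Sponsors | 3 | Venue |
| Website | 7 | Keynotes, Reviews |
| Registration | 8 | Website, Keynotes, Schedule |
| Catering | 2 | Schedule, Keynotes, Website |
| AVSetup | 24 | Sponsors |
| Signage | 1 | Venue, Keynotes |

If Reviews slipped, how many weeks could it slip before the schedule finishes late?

Critical path: Venue→Schedule→Keynotes→Website→Registration = 4+8+4+7+8 = 31, so the finish is 31 weeks.
Longest path through Reviews: 29 weeks (earliest finish 2, latest finish 4).
So Reviews can slip 4 − 2 = 2 weeks.

2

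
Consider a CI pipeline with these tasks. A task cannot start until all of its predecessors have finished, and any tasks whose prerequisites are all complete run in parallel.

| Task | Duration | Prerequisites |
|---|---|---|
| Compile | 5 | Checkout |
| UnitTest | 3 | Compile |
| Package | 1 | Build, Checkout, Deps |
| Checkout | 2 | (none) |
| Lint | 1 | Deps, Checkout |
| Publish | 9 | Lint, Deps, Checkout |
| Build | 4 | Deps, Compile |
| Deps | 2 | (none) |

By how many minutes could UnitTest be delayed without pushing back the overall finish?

Checkout→Compile→Build→Package = 2+5+4+1 = 12 sets the makespan at 12 minutes.
UnitTest finishes as early as 10 and must finish by 12.
So UnitTest can slip 12 − 10 = 2 minutes.

2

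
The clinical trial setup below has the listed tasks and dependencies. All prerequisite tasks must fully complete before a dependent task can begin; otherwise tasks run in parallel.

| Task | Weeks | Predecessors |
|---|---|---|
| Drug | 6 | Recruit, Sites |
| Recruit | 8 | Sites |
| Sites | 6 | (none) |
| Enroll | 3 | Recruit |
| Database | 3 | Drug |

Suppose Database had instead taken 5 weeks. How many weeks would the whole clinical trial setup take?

As given, the longest chain is Sites→Recruit→Drug→Database = 6+8+6+3 = 23, so the finish is 23 weeks.
Database is on the critical path; changing it to 5 makes that path 25 weeks.
That remains the longest chain; total 25 weeks.

25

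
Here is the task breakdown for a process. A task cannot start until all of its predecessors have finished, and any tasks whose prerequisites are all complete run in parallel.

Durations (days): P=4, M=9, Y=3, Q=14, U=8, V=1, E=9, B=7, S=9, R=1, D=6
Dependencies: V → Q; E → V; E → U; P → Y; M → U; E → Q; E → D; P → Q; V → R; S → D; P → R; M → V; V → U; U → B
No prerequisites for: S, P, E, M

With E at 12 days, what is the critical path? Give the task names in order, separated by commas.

The binding path is E→V→U→B = 9+1+8+7 = 25; finish at 25 days.
E is on the critical path; changing it to 12 makes that path 28 days.
The critical path is still E→V→U→B; finish is now 28 days.

E, V, U, B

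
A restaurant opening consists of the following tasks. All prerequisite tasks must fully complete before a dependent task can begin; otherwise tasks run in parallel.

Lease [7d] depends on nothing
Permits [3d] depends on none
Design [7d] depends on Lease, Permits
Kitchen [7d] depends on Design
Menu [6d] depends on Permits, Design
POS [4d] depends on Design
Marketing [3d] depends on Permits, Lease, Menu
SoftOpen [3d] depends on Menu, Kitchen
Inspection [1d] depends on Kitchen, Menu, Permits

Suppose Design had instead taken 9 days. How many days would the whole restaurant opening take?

26

As given, the longest chain is Lease→Design→Kitchen→SoftOpen = 7+7+7+3 = 24, so the finish is 24 days.
Since Design is critical, the +2 change carries straight to that chain (now 26 days).
That remains the longest chain; total 26 days.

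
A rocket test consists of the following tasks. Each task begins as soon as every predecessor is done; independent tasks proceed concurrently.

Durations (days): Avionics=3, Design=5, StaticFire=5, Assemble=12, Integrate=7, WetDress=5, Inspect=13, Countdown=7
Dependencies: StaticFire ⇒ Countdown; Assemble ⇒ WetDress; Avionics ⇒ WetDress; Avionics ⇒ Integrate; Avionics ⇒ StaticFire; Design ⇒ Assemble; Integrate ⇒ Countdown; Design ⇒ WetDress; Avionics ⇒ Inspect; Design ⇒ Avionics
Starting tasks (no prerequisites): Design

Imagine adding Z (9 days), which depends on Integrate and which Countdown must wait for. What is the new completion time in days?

31

Originally the project takes 22 days.
With Z inserted, Countdown now waits for max(StaticFire, Integrate, Z).
New critical path: Design→Avionics→Integrate→Z→Countdown = 5+3+7+9+7 = 31 ⇒ 31 days.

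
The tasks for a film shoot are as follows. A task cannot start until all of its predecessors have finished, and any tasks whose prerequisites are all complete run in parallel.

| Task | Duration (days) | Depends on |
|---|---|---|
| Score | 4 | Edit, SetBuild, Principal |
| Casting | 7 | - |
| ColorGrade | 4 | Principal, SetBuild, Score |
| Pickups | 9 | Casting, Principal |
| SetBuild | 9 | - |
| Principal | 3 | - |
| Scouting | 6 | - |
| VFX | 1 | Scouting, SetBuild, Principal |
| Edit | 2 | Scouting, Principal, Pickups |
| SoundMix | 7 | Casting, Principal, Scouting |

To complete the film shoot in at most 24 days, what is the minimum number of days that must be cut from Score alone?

2

Current finish: 26 days; target: 24.
Score is on every critical path, so each day cut from Score cuts the finish by one (this holds down to a finish of 23).
Need 26 − 24 = 2 days off Score → Score becomes 2 days, finish becomes 24.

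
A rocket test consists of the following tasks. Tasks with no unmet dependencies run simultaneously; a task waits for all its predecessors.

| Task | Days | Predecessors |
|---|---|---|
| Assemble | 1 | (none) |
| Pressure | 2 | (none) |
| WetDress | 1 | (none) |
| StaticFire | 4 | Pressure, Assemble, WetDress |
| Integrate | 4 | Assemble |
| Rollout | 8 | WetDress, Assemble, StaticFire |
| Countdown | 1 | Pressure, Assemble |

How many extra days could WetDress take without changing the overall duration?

Critical path: Pressure→StaticFire→Rollout = 2+4+8 = 14, so the finish is 14 days.
Longest path through WetDress: 13 days (earliest finish 1, latest finish 2).
So WetDress can slip 2 − 1 = 1 day.

1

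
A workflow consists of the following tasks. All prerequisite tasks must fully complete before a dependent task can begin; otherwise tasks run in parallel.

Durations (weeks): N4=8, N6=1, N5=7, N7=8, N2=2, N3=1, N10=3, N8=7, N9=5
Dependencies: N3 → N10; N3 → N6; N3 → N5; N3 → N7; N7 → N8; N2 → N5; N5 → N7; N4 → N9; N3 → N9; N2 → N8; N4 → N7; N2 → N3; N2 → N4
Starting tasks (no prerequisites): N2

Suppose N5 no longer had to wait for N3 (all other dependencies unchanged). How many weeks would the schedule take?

Before: longest chain N2→N3→N5→N7→N8 = 2+1+7+8+7 = 25, finish 25.
Without N3→N5, N5's earliest start moves from 3 to 2.
After: N2→N4→N7→N8 = 2+8+8+7 = 25 → 25 weeks.

25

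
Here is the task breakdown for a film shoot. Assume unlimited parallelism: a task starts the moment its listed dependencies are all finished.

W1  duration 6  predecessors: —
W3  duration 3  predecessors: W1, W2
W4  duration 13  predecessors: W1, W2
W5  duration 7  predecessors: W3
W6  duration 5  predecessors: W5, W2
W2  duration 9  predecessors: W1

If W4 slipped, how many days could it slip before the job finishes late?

The longest chain is W1→W2→W3→W5→W6 = 6+9+3+7+5 = 30; overall finish 30 days.
Longest path through W4: 28 days (earliest finish 28, latest finish 30).
Float = 30 − 28 = 2.

2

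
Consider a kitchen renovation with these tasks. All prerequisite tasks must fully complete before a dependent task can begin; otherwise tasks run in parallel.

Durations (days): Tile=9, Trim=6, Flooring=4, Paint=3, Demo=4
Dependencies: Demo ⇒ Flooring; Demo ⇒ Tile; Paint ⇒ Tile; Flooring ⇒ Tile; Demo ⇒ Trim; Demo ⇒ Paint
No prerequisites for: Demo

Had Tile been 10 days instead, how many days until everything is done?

Baseline: Demo→Flooring→Tile = 4+4+9 = 17 → 17 days.
Tile lies on that path, so at 10 days the path becomes 18 days.
The critical path is still Demo→Flooring→Tile; finish is now 18 days.

18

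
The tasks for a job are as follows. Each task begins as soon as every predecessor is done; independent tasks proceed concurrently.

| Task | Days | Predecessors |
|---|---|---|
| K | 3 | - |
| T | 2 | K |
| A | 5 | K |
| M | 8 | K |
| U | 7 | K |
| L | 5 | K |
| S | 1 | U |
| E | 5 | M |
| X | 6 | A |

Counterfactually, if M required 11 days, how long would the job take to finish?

19

Baseline: K→M→E = 3+8+5 = 16 → 16 days.
Since M is critical, the +3 change carries straight to that chain (now 19 days).
No other chain overtakes it, so the finish is 19 days.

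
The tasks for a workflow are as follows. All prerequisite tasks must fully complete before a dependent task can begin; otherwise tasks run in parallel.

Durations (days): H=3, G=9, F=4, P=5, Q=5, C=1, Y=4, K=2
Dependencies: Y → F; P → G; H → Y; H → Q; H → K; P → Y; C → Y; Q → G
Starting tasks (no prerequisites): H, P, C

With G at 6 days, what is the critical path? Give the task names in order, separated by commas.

Baseline: H→Q→G = 3+5+9 = 17 → 17 days.
Since G is critical, the -3 change carries straight to that chain (now 14 days).
That remains the longest chain; total 14 days.

H, Q, G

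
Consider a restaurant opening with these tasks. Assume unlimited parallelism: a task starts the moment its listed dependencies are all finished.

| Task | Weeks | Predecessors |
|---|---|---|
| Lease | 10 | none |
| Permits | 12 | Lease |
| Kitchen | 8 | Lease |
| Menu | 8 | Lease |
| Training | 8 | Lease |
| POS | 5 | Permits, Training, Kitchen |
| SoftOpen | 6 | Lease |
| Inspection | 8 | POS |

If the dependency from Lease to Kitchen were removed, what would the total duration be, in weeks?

Before: longest chain Lease→Permits→POS→Inspection = 10+12+5+8 = 35, finish 35.
Without Lease→Kitchen, Kitchen's earliest start moves from 10 to 0.
After: Lease→Permits→POS→Inspection = 10+12+5+8 = 35 → 35 weeks.

35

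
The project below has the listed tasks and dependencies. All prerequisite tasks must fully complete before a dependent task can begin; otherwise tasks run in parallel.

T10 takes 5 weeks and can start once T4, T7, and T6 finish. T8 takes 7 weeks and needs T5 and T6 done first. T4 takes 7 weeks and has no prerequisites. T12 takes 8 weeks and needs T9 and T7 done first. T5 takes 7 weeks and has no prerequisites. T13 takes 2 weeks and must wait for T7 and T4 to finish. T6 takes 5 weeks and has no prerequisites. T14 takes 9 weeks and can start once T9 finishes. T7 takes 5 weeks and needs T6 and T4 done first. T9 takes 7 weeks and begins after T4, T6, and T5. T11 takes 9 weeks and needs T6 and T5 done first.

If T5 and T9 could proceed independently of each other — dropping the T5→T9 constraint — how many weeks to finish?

23

Before: longest chain T4→T9→T14 = 7+7+9 = 23, finish 23.
Dropping T5→T9 doesn't change T9's earliest start (7); another predecessor still binds.
The longest chain is now T4→T9→T14 = 7+7+9 = 23, so the project takes 23 weeks.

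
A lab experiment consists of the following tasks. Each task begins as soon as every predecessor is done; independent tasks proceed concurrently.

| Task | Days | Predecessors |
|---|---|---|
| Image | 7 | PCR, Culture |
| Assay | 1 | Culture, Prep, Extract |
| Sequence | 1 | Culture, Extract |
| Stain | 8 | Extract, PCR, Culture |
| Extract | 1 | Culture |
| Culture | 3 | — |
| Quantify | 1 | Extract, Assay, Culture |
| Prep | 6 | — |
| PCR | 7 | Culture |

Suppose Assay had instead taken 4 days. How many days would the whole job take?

Actual critical path: Culture→PCR→Stain = 3+7+8 = 18 ⇒ 18 days.
Assay is off the critical path — its longest chain is 8 days, giving 10 of slack.
No other chain overtakes it, so the finish is 18 days.

18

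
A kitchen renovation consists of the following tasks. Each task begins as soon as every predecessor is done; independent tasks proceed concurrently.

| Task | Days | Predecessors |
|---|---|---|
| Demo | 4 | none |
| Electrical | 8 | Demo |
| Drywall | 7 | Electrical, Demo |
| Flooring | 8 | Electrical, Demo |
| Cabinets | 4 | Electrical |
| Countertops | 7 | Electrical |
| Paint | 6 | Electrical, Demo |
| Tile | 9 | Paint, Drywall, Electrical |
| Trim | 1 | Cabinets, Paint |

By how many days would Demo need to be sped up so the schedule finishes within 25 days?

3

Current finish: 28 days; target: 25.
Demo is on every critical path, so each day cut from Demo cuts the finish by one (this holds down to a finish of 25).
Need 28 − 25 = 3 days off Demo → Demo becomes 1 day, finish becomes 25.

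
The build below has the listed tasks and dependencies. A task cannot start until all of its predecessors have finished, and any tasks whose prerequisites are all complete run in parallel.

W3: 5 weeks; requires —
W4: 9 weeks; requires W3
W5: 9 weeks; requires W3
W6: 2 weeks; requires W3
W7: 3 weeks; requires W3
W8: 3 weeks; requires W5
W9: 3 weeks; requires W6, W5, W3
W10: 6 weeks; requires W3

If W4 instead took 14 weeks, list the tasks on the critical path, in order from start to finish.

Actual critical path: W3→W5→W8 = 5+9+3 = 17 ⇒ 17 weeks.
W4 has 3 weeks of float (longest path through it is 14).
The binding chain switches to W3→W4 = 5+14 = 19; finish 19 weeks.

W3, W4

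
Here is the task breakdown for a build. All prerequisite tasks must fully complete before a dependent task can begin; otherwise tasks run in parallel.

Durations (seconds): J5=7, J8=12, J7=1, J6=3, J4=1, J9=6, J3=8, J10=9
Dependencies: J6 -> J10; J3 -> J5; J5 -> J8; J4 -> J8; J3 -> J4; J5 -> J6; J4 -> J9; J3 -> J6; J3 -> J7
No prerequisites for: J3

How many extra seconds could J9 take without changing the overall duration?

12

The longest chain is J3→J5→J6→J10 = 8+7+3+9 = 27; overall finish 27 seconds.
J9 finishes as early as 15 and must finish by 27.
Float = 27 − 15 = 12.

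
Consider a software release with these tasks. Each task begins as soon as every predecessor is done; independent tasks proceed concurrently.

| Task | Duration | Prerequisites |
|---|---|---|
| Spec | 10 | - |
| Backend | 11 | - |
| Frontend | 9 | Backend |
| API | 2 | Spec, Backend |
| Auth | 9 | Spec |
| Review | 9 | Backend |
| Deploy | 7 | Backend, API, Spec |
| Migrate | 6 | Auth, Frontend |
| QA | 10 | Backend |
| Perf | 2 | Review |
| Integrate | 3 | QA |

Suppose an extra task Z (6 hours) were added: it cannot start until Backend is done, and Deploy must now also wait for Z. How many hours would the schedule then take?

Originally the schedule takes 26 hours.
With Z inserted, Deploy now waits for max(Backend, API, Spec, Z).
New critical path: Backend→Frontend→Migrate = 11+9+6 = 26 ⇒ 26 hours.

26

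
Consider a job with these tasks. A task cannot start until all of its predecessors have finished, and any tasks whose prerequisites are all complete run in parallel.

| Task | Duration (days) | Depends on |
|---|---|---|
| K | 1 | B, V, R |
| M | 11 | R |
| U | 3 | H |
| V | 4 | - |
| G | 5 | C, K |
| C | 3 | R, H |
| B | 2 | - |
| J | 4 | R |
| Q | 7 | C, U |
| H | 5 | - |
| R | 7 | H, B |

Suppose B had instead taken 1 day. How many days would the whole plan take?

23

Critical path before the change: H→R→M = 5+7+11 = 23 giving 23 days.
B is off the critical path — its longest chain is 20 days, giving 3 of slack.
That remains the longest chain; total 23 days.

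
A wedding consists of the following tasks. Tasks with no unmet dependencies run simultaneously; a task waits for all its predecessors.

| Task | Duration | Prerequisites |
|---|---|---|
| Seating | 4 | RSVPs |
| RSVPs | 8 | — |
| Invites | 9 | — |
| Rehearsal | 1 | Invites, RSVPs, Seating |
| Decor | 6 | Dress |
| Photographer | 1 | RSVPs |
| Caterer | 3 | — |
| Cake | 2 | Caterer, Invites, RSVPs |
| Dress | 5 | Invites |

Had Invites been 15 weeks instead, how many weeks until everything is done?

Critical path before the change: Invites→Dress→Decor = 9+5+6 = 20 giving 20 weeks.
Invites lies on that path, so at 15 weeks the path becomes 26 weeks.
That remains the longest chain; total 26 weeks.

26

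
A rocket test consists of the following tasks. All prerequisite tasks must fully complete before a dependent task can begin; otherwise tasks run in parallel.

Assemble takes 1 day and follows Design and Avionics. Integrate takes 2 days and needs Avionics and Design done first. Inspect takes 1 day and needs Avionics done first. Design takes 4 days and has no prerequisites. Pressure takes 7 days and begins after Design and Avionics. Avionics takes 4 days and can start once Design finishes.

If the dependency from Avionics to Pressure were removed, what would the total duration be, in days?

Original critical path: Design→Avionics→Pressure = 4+4+7 = 15 ⇒ 15 days.
Without Avionics→Pressure, Pressure's earliest start moves from 8 to 4.
The longest chain is now Design→Pressure = 4+7 = 11, so the schedule takes 11 days.

11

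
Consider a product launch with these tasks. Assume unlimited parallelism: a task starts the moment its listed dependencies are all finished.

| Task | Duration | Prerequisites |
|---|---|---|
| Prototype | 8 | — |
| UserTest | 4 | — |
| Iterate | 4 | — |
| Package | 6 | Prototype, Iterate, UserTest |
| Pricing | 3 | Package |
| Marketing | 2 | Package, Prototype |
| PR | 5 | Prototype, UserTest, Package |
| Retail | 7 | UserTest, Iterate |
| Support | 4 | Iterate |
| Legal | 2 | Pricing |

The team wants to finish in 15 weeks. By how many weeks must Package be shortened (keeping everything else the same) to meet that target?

4

Current finish: 19 weeks; target: 15.
Package is on every critical path, so each week cut from Package cuts the finish by one (this holds down to a finish of 14).
Need 19 − 15 = 4 weeks off Package → Package becomes 2 weeks, finish becomes 15.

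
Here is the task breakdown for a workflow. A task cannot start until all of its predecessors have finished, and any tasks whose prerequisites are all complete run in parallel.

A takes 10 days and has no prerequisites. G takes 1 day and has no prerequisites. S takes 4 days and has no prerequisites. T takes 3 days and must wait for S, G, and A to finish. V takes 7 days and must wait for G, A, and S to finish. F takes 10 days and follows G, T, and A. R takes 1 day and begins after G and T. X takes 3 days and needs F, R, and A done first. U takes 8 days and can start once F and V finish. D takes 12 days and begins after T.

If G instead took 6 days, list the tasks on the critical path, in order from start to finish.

Critical path before the change: A→T→F→U = 10+3+10+8 = 31 giving 31 days.
G is off the critical path — its longest chain is 22 days, giving 9 of slack.
That remains the longest chain; total 31 days.

A, T, F, U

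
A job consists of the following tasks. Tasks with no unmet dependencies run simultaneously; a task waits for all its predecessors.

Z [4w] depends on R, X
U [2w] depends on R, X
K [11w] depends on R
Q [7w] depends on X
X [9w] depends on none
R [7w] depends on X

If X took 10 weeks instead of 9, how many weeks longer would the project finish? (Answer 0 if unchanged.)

As given, the longest chain is X→R→K = 9+7+11 = 27, so the finish is 27 weeks.
Since X is critical, the +1 change carries straight to that chain (now 28 weeks).
The critical path is still X→R→K; finish is now 28 weeks.
Change in finish: 28 − 27 = +1 weeks.

1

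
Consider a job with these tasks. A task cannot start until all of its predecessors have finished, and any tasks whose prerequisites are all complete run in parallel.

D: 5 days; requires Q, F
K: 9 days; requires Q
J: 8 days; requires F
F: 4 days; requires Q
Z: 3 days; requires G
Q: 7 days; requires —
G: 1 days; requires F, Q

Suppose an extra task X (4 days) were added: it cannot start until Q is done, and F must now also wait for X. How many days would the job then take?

Originally the job takes 19 days.
With X inserted, F now waits for max(Q, X).
New critical path: Q→X→F→J = 7+4+4+8 = 23 ⇒ 23 days.

23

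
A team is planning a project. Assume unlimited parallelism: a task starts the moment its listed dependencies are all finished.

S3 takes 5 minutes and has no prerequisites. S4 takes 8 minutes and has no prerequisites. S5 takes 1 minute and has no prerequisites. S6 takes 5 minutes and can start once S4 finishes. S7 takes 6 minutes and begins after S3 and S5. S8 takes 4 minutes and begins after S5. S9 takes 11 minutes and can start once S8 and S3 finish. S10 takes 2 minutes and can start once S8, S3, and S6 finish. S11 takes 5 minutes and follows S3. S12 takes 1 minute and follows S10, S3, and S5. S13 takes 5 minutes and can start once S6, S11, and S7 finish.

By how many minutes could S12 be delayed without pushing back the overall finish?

S4→S6→S13 = 8+5+5 = 18 sets the makespan at 18 minutes.
Longest path through S12: 16 minutes (earliest finish 16, latest finish 18).
Float = 18 − 16 = 2.

2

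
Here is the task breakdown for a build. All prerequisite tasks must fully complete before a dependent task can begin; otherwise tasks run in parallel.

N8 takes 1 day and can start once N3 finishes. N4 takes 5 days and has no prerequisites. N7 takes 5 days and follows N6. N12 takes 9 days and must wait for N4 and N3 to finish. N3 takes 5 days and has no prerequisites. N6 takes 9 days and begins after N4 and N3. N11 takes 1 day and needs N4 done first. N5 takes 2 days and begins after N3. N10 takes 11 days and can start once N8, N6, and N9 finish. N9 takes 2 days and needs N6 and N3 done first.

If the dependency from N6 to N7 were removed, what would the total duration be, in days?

27

Before: longest chain N3→N6→N9→N10 = 5+9+2+11 = 27, finish 27.
Without N6→N7, N7's earliest start moves from 14 to 0.
New critical path: N3→N6→N9→N10 = 5+9+2+11 = 27 ⇒ 27 days.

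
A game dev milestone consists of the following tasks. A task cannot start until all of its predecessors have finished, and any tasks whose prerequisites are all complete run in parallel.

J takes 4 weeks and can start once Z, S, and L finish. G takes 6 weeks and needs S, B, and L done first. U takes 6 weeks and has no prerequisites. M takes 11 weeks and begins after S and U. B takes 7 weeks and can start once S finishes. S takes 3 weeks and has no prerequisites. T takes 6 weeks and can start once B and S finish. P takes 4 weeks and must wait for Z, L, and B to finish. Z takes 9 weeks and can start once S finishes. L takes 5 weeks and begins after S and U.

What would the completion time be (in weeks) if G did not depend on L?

17

Original critical path: U→M = 6+11 = 17 ⇒ 17 weeks.
Without L→G, G's earliest start moves from 11 to 10.
The longest chain is now U→M = 6+11 = 17, so the schedule takes 17 weeks.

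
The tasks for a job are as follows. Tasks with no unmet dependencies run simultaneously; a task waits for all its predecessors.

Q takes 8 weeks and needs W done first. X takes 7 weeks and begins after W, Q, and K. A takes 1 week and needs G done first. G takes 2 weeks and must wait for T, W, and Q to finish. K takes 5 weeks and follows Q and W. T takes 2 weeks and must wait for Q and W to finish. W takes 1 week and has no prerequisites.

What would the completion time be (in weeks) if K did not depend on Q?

Before: longest chain W→Q→K→X = 1+8+5+7 = 21, finish 21.
Without Q→K, K's earliest start moves from 9 to 1.
The longest chain is now W→Q→X = 1+8+7 = 16, so the job takes 16 weeks.

16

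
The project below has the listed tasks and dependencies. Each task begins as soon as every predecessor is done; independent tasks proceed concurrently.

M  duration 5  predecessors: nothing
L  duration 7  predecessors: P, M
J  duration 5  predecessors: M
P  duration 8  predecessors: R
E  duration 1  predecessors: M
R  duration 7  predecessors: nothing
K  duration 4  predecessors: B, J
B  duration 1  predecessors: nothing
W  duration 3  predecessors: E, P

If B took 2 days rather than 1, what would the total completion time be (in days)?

22

Baseline: R→P→L = 7+8+7 = 22 → 22 days.
B has 17 days of float (longest path through it is 5).
No other chain overtakes it, so the finish is 22 days.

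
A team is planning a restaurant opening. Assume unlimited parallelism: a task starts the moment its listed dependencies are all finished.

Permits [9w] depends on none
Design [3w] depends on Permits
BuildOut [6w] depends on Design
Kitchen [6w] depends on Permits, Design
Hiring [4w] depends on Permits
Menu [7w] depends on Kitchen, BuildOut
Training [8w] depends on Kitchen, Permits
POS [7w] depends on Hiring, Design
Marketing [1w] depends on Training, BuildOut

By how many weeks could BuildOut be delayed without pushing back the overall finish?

Permits→Design→Kitchen→Training→Marketing = 9+3+6+8+1 = 27 sets the makespan at 27 weeks.
Longest path through BuildOut: 25 weeks (earliest finish 18, latest finish 20).
Slack of BuildOut = 14 − 12 = 2 weeks.

2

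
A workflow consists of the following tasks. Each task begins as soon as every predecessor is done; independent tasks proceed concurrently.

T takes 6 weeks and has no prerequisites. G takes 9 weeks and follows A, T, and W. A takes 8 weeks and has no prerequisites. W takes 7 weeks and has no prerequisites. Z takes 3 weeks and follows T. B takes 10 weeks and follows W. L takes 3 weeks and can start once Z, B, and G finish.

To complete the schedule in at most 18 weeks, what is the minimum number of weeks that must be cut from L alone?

2

Current finish: 20 weeks; target: 18.
L is on every critical path, so each week cut from L cuts the finish by one (this holds down to a finish of 18).
Need 20 − 18 = 2 weeks off L → L becomes 1 week, finish becomes 18.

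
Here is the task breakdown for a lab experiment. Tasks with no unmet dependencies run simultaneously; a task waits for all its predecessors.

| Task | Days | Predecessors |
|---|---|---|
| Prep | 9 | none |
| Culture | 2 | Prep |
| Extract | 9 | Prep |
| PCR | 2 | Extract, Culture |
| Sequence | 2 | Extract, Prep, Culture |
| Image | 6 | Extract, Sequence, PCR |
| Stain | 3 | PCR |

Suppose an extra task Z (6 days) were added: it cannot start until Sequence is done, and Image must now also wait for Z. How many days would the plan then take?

32

Originally the plan takes 26 days.
With Z inserted, Image now waits for max(Extract, Sequence, PCR, Z).
New critical path: Prep→Extract→Sequence→Z→Image = 9+9+2+6+6 = 32 ⇒ 32 days.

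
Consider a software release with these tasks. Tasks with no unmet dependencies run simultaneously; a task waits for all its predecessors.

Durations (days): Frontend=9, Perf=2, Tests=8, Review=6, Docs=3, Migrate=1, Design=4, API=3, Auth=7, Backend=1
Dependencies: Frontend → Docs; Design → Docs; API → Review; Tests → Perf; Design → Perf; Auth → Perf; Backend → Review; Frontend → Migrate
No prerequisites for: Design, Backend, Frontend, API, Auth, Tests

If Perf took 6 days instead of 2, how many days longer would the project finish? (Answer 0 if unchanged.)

Actual critical path: Frontend→Docs = 9+3 = 12 ⇒ 12 days.
Perf is off the critical path — its longest chain is 10 days, giving 2 of slack.
Now Tests→Perf = 8+6 = 14 is longest, so the finish becomes 14 days.
Change in finish: 14 − 12 = +2 days.

2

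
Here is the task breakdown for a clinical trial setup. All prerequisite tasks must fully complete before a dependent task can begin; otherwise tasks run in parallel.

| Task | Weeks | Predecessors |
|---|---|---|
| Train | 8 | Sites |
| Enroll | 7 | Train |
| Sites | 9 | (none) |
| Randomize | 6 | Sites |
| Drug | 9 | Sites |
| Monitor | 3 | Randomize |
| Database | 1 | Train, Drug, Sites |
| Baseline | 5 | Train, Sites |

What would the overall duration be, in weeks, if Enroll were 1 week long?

Critical path before the change: Sites→Train→Enroll = 9+8+7 = 24 giving 24 weeks.
Since Enroll is critical, the -6 change carries straight to that chain (now 18 weeks).
The binding chain switches to Sites→Train→Baseline = 9+8+5 = 22; finish 22 weeks.

22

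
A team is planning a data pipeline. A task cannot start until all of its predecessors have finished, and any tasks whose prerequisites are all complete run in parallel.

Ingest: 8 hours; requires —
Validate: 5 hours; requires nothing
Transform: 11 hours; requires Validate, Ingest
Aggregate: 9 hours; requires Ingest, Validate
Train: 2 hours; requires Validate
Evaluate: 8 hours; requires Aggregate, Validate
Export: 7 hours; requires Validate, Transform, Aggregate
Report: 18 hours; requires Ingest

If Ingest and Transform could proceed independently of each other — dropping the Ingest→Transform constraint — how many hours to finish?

Before: longest chain Ingest→Transform→Export = 8+11+7 = 26, finish 26.
Without Ingest→Transform, Transform's earliest start moves from 8 to 5.
The longest chain is now Ingest→Report = 8+18 = 26, so the job takes 26 hours.

26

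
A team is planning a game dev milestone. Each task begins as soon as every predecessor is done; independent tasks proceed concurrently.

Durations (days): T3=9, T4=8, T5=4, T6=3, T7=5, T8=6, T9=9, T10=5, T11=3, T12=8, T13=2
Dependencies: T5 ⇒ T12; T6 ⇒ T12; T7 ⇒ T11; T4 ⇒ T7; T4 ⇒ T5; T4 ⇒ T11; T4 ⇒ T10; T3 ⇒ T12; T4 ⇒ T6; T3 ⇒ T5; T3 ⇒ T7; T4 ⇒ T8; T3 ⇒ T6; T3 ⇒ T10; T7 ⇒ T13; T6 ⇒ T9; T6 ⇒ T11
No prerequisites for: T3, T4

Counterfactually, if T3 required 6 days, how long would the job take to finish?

20

Actual critical path: T3→T5→T12 = 9+4+8 = 21 ⇒ 21 days.
Since T3 is critical, the -3 change carries straight to that chain (now 18 days).
The binding chain switches to T4→T5→T12 = 8+4+8 = 20; finish 20 days.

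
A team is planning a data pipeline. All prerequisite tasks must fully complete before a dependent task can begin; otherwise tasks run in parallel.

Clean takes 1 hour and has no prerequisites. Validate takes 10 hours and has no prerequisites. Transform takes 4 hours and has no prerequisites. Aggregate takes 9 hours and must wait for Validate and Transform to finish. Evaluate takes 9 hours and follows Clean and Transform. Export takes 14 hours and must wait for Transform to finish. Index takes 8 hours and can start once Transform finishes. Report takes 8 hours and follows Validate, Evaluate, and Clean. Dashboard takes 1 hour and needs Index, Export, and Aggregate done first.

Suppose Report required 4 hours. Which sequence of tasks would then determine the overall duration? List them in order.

Validate, Aggregate, Dashboard

Critical path before the change: Transform→Evaluate→Report = 4+9+8 = 21 giving 21 hours.
Report lies on that path, so at 4 hours the path becomes 17 hours.
The binding chain switches to Validate→Aggregate→Dashboard = 10+9+1 = 20; finish 20 hours.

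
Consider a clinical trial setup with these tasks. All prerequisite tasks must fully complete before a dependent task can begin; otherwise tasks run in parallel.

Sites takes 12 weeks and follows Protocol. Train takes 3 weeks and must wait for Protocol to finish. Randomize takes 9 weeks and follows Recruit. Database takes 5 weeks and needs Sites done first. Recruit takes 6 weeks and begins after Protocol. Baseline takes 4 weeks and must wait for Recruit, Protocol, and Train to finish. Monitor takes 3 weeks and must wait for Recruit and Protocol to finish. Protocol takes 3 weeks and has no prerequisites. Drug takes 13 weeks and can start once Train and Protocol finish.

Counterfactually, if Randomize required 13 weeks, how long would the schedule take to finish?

Actual critical path: Protocol→Sites→Database = 3+12+5 = 20 ⇒ 20 weeks.
Randomize is off the critical path — its longest chain is 18 weeks, giving 2 of slack.
The binding chain switches to Protocol→Recruit→Randomize = 3+6+13 = 22; finish 22 weeks.

22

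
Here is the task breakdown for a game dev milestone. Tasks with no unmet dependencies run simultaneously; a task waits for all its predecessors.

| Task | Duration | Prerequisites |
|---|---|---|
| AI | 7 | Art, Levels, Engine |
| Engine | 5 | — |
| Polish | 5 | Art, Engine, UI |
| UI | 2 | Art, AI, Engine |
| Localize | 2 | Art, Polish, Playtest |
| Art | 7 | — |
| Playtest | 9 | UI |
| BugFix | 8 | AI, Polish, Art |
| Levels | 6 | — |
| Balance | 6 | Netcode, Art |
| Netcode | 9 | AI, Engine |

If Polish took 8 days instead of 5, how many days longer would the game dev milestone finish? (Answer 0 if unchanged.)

3

Actual critical path: Art→AI→UI→Polish→BugFix = 7+7+2+5+8 = 29 ⇒ 29 days.
Since Polish is critical, the +3 change carries straight to that chain (now 32 days).
The critical path is still Art→AI→UI→Polish→BugFix; finish is now 32 days.
Change in finish: 32 − 29 = +3 days.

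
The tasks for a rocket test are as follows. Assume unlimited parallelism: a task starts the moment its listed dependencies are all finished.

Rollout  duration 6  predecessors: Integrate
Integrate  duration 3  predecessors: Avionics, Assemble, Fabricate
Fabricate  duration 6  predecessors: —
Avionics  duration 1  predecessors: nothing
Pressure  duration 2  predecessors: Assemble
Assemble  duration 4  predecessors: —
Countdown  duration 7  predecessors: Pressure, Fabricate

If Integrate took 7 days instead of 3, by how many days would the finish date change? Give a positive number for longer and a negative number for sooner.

Baseline: Fabricate→Integrate→Rollout = 6+3+6 = 15 → 15 days.
Integrate is on the critical path; changing it to 7 makes that path 19 days.
That remains the longest chain; total 19 days.
Change in finish: 19 − 15 = +4 days.

4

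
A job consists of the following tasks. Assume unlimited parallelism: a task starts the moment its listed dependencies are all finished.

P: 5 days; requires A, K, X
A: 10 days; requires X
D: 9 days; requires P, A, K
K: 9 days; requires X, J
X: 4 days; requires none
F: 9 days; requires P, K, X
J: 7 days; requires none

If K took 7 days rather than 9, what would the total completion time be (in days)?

The binding path is J→K→P→D = 7+9+5+9 = 30; finish at 30 days.
K is on the critical path; changing it to 7 makes that path 28 days.
The binding chain switches to X→A→P→D = 4+10+5+9 = 28; finish 28 days.

28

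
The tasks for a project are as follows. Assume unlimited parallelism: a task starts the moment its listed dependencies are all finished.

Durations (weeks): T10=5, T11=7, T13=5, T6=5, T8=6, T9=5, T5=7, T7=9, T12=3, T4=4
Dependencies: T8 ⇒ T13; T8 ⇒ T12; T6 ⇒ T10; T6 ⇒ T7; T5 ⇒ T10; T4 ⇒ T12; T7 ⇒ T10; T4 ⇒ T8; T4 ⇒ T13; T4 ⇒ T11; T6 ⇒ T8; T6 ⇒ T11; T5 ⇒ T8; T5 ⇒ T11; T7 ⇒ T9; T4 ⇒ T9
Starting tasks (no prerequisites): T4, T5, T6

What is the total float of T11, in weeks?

Critical path: T6→T7→T9 = 5+9+5 = 19, so the finish is 19 weeks.
The longest chain containing T11 totals 14 weeks.
Float = 19 − 14 = 5.

5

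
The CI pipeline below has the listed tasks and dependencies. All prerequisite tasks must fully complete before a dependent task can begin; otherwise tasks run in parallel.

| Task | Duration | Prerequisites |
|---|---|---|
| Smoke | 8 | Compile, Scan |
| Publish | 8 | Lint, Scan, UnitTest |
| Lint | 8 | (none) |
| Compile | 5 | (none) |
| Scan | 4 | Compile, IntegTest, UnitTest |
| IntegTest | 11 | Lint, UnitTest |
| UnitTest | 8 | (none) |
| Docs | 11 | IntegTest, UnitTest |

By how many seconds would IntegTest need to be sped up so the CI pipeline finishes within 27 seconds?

4

Current finish: 31 seconds; target: 27.
IntegTest is on every critical path, so each second cut from IntegTest cuts the finish by one (this holds down to a finish of 21).
Need 31 − 27 = 4 seconds off IntegTest → IntegTest becomes 7 seconds, finish becomes 27.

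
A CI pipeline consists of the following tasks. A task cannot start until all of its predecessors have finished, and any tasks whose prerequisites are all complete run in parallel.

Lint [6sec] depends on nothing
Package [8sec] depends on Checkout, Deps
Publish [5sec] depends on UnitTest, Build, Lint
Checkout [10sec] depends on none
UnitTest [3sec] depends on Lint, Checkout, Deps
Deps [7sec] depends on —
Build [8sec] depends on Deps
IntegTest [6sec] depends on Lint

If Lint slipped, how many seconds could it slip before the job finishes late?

6

Critical path: Deps→Build→Publish = 7+8+5 = 20, so the finish is 20 seconds.
Lint finishes as early as 6 and must finish by 12.
Slack of Lint = 6 − 0 = 6 seconds.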